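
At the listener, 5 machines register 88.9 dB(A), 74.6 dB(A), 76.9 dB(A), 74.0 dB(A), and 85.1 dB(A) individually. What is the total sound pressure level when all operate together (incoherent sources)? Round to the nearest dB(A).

Incoherent sources combine by intensity addition: L_total = 10·log₁₀(Σ 10^(L_i/10)).
Σ 10^(L/10) = 10^(88.9/10) + 10^(74.6/10) + 10^(76.9/10) + 10^(74.0/10) + 10^(85.1/10) = 1.203e+09.
L_total = 10·log₁₀(1.203e+09) = 90.80 dB(A).

91 dB(A)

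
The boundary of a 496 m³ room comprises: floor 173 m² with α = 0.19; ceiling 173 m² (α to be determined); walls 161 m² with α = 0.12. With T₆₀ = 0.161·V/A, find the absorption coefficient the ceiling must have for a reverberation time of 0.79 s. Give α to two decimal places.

0.28

A = 0.161·V/T₆₀ = 0.161·496/0.79 = 101.08 m² sabins.
Absorption from the other surfaces = 173·0.19 + 161·0.12 = 52.19 m², so the ceiling must supply 48.89 m² over 173 m².
α = 48.89/173 = 0.283.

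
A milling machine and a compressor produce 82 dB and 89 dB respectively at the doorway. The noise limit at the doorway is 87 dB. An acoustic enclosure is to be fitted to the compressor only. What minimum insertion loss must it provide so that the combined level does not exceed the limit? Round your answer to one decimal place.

The untreated sources together contribute 10^(82/10) = 1.585e+08, i.e. 82.00 dB.
The limit corresponds to 10^(87/10) = 5.012e+08; subtracting the fixed part leaves 3.427e+08 for the compressor, i.e. 85.35 dB.
Required insertion loss = 89 − 85.35 = 3.65 dB.

3.7 dB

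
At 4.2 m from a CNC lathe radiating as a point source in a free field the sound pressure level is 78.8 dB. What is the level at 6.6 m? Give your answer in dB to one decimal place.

74.9 dB

For a point source, L₂ = L₁ − 20·log₁₀(r₂/r₁).
L₂ = 78.8 − 20·log₁₀(6.6/4.2) = 78.8 − 3.926 = 74.87 dB.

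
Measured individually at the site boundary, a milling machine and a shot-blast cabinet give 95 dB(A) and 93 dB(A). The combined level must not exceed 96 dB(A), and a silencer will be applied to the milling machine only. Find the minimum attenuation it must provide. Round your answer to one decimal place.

The untreated sources together contribute 10^(93/10) = 1.995e+09, i.e. 93.00 dB(A).
The limit corresponds to 10^(96/10) = 3.981e+09; subtracting the fixed part leaves 1.986e+09 for the milling machine, i.e. 92.98 dB(A).
So the milling machine must be reduced from 95 to 92.98 dB(A): IL = 2.02 dB.

2.0 dB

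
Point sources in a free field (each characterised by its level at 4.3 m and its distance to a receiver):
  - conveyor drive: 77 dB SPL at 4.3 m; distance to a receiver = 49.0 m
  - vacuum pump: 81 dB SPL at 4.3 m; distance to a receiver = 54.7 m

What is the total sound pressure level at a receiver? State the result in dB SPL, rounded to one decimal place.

60.7 dB SPL

Propagate each source to the receiver with L = L_ref − 20·log₁₀(r/r_ref), then add intensities.
conveyor drive: 77 − 20·log₁₀(49.0/4.3) = 77 − 21.13 = 55.87 dB SPL.
vacuum pump: 81 − 20·log₁₀(54.7/4.3) = 81 − 22.09 = 58.91 dB SPL.
Σ 10^(L/10) = 1.164e+06 → L_total = 10·log₁₀(1.164e+06) = 60.66 dB SPL.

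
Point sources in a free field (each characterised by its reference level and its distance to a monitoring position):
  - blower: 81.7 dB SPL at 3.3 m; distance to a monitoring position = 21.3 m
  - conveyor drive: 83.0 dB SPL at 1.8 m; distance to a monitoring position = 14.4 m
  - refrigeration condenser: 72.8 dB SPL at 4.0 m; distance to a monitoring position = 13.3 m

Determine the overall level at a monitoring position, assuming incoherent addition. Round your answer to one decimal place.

69.2 dB SPL

Propagate each source to the receiver with L = L_ref − 20·log₁₀(r/r_ref), then add intensities.
blower: 81.7 − 20·log₁₀(21.3/3.3) = 81.7 − 16.20 = 65.50 dB SPL.
conveyor drive: 83.0 − 20·log₁₀(14.4/1.8) = 83.0 − 18.06 = 64.94 dB SPL.
refrigeration condenser: 72.8 − 20·log₁₀(13.3/4.0) = 72.8 − 10.44 = 62.36 dB SPL.
Σ 10^(L/10) = 8.391e+06 → L_total = 10·log₁₀(8.391e+06) = 69.24 dB SPL.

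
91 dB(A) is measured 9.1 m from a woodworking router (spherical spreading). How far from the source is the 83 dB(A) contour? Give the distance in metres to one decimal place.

22.9 m

The 8.0 dB drop corresponds to a distance ratio of 10^(8.0/20) for a point source.
r₂ = 9.1·10^((91−83)/20) = 9.1·10^(8.0/20) = 22.86 m.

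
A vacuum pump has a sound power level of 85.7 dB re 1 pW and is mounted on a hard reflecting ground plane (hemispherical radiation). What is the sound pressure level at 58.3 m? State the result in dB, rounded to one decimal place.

42.4 dB

L_p = L_w − 10·log₁₀(2π·r²) with r = 58.3 m.
2π·r² = 2.136e+04 m², 10·log₁₀ of that is 43.295 dB.
L_p = 85.7 − 43.295 = 42.40 dB.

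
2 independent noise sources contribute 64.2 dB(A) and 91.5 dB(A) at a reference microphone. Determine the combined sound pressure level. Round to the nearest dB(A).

For uncorrelated sources the intensities add, so convert each level to linear form, sum, and take 10·log₁₀ of the total.
Σ 10^(L/10) = 10^(64.2/10) + 10^(91.5/10) = 1.415e+09.
L_total = 10·log₁₀(1.415e+09) = 91.51 dB(A).

92 dB(A)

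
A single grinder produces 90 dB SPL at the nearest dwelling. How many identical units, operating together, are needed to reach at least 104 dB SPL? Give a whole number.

26

Need L₁ + 10·log₁₀ N ≥ 104, i.e. log₁₀ N ≥ 1.40.
N ≥ 10^(14.0/10) = 25.119, so N = 26.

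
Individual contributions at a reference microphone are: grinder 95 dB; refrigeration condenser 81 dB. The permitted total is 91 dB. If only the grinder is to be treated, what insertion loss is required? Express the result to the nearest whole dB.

Fixed contribution from the other source: Σ 10^(L/10) = 10^(81/10) = 1.259e+08 (81.00 dB).
To meet 91 dB overall, the treated grinder may contribute at most 10^(91/10) − 1.259e+08 = 1.133e+09, i.e. 90.54 dB.
Required insertion loss = 95 − 90.54 = 4.46 dB.

4 dB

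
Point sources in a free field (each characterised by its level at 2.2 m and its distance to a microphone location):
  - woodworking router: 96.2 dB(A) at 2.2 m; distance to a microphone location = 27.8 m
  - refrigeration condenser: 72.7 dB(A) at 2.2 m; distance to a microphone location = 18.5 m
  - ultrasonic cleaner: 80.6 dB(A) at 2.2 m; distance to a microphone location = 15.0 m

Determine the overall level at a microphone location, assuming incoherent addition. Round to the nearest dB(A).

First find each source's level at the receiver (point-source: −20·log₁₀(r/r_ref)), then combine on an intensity basis.
woodworking router: 96.2 − 20·log₁₀(27.8/2.2) = 96.2 − 22.03 = 74.17 dB(A).
refrigeration condenser: 72.7 − 20·log₁₀(18.5/2.2) = 72.7 − 18.49 = 54.21 dB(A).
ultrasonic cleaner: 80.6 − 20·log₁₀(15.0/2.2) = 80.6 − 16.67 = 63.93 dB(A).
Σ 10^(L/10) = 2.884e+07 → L_total = 10·log₁₀(2.884e+07) = 74.60 dB(A).

75 dB(A)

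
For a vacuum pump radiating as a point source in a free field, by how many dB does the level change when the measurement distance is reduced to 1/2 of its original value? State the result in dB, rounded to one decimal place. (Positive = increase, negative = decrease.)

Point-source spreading: ΔL = −20·log₁₀(r₂/r₁).
ΔL = −20·log₁₀(0.5) = +6.02 dB.

+6.0 dB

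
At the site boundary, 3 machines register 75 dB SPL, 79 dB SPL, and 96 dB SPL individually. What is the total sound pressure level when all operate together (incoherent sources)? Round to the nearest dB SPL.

Incoherent sources combine by intensity addition: L_total = 10·log₁₀(Σ 10^(L_i/10)).
Σ 10^(L/10) = 10^(75/10) + 10^(79/10) + 10^(96/10) = 4.092e+09.
L_total = 10·log₁₀(4.092e+09) = 96.12 dB SPL.

96 dB SPL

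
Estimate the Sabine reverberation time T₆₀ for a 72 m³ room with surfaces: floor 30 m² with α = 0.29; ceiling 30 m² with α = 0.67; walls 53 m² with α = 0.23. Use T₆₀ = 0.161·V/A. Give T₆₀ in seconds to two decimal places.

0.28 s

Total absorption A = 30·0.29 + 30·0.67 + 53·0.23 = 40.99 m² sabins.
T₆₀ = 0.161 × 72 / 40.99 = 0.283 s.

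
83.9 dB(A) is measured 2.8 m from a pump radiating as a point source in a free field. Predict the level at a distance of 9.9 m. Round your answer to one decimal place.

Point-source attenuation: ΔL = 20·log₁₀(r₂/r₁) = 20·log₁₀(9.9/2.8) = 10.970 dB.
L₂ = 83.9 − 20·log₁₀(9.9/2.8) = 83.9 − 10.970 = 72.93 dB(A).

72.9 dB(A)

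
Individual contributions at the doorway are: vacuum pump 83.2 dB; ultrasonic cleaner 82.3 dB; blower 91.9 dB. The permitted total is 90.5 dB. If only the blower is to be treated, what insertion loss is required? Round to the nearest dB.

3 dB

The untreated sources together contribute 10^(83.2/10) + 10^(82.3/10) = 3.788e+08, i.e. 85.78 dB.
The limit corresponds to 10^(90.5/10) = 1.122e+09; subtracting the fixed part leaves 7.433e+08 for the blower, i.e. 88.71 dB.
Required insertion loss = 91.9 − 88.71 = 3.19 dB.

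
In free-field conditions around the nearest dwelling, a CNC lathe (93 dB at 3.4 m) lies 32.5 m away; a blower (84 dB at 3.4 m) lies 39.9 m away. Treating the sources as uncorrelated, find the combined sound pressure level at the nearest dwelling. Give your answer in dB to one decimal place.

First find each source's level at the receiver (point-source: −20·log₁₀(r/r_ref)), then combine on an intensity basis.
CNC lathe: 93 − 20·log₁₀(32.5/3.4) = 93 − 19.61 = 73.39 dB.
blower: 84 − 20·log₁₀(39.9/3.4) = 84 − 21.39 = 62.61 dB.
Σ 10^(L/10) = 2.366e+07 → L_total = 10·log₁₀(2.366e+07) = 73.74 dB.

73.7 dB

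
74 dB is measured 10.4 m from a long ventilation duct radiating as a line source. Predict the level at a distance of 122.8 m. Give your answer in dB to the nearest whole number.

63 dB

For a line source, L₂ = L₁ − 10·log₁₀(r₂/r₁).
L₂ = 74 − 10·log₁₀(122.8/10.4) = 74 − 10.722 = 63.28 dB.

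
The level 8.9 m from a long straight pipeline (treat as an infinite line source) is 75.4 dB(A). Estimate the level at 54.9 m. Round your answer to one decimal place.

Cylindrical spreading from a line source gives a 10·log₁₀(r₂/r₁) drop.
L₂ = 75.4 − 10·log₁₀(54.9/8.9) = 75.4 − 7.902 = 67.50 dB(A).

67.5 dB(A)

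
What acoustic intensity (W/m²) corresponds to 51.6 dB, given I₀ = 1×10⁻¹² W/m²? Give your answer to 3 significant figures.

1.45e-07 W/m²

I/I₀ = 10^(51.6/10) = 1.445e+05, so I = 1.445e+05 × 10⁻¹² W/m².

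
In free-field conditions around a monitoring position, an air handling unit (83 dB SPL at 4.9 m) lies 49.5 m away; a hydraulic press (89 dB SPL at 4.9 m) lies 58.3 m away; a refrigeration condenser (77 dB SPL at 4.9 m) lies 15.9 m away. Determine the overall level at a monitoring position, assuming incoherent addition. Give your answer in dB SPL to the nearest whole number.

71 dB SPL

First find each source's level at the receiver (point-source: −20·log₁₀(r/r_ref)), then combine on an intensity basis.
air handling unit: 83 − 20·log₁₀(49.5/4.9) = 83 − 20.09 = 62.91 dB SPL.
hydraulic press: 89 − 20·log₁₀(58.3/4.9) = 89 − 21.51 = 67.49 dB SPL.
refrigeration condenser: 77 − 20·log₁₀(15.9/4.9) = 77 − 10.22 = 66.78 dB SPL.
Σ 10^(L/10) = 1.233e+07 → L_total = 10·log₁₀(1.233e+07) = 70.91 dB SPL.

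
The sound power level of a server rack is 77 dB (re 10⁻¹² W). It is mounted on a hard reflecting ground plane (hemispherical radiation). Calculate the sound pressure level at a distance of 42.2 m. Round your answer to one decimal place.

36.5 dB

Free-field hemispherical radiation: L_p = L_w − 10·log₁₀(2π·r²), r = 42.2 m.
2π·r² = 1.119e+04 m², 10·log₁₀ of that is 40.488 dB.
L_p = 77 − 40.488 = 36.51 dB.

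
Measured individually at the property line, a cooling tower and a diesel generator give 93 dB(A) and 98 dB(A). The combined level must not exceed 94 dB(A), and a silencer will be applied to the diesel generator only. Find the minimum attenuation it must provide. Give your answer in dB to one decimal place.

Everything except the diesel generator sums to 10^(93/10) = 1.995e+09 in linear terms, 93.00 dB(A).
To meet 94 dB(A) overall, the treated diesel generator may contribute at most 10^(94/10) − 1.995e+09 = 5.166e+08, i.e. 87.13 dB(A).
So the diesel generator must be reduced from 98 to 87.13 dB(A): IL = 10.87 dB.

10.9 dB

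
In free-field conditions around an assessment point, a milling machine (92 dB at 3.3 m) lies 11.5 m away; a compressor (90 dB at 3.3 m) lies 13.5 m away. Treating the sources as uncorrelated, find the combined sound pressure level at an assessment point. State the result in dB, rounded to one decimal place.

82.8 dB

Apply inverse-square spreading to bring every level to the receiver, then sum 10^(L/10).
milling machine: 92 − 20·log₁₀(11.5/3.3) = 92 − 10.84 = 81.16 dB.
compressor: 90 − 20·log₁₀(13.5/3.3) = 90 − 12.24 = 77.76 dB.
Σ 10^(L/10) = 1.903e+08 → L_total = 10·log₁₀(1.903e+08) = 82.79 dB.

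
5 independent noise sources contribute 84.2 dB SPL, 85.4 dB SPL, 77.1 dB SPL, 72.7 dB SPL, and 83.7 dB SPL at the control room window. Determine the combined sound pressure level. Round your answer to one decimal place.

89.6 dB SPL

Incoherent sources combine by intensity addition: L_total = 10·log₁₀(Σ 10^(L_i/10)).
Σ 10^(L/10) = 10^(84.2/10) + 10^(85.4/10) + 10^(77.1/10) + 10^(72.7/10) + 10^(83.7/10) = 9.141e+08.
L_total = 10·log₁₀(9.141e+08) = 89.61 dB SPL.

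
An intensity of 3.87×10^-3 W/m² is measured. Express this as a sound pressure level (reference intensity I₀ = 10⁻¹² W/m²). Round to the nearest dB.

96 dB

I/I₀ = 3.87×10^-3/10⁻¹² = 3.87×10^9, and L = 10·log₁₀(I/I₀).
L = 10·(0.5877 + 9) = 95.88 dB.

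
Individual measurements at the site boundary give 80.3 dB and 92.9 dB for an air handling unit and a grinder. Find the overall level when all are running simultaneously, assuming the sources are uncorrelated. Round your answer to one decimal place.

93.1 dB

Incoherent sources combine by intensity addition: L_total = 10·log₁₀(Σ 10^(L_i/10)).
Σ 10^(L/10) = 10^(80.3/10) + 10^(92.9/10) = 2.057e+09.
L_total = 10·log₁₀(2.057e+09) = 93.13 dB.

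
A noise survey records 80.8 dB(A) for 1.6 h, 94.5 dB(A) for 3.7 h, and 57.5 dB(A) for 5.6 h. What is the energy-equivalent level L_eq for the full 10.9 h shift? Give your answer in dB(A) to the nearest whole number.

90 dB(A)

The energy average is taken in the linear domain: L_eq = 10·log₁₀[(Σ tᵢ·10^(Lᵢ/10))/T], T = 10.9 h.
Σ tᵢ·10^(Lᵢ/10) = 1.6·10^(80.8/10) + 3.7·10^(94.5/10) + 5.6·10^(57.5/10) = 1.062e+10.
L_eq = 10·log₁₀(1.062e+10/10.9) = 89.89 dB(A).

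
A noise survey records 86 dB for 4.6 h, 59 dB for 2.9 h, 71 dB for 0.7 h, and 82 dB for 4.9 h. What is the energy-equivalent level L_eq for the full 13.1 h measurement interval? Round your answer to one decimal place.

83.0 dB

The energy average is taken in the linear domain: L_eq = 10·log₁₀[(Σ tᵢ·10^(Lᵢ/10))/T], T = 13.1 h.
Σ tᵢ·10^(Lᵢ/10) = 4.6·10^(86/10) + 2.9·10^(59/10) + 0.7·10^(71/10) + 4.9·10^(82/10) = 2.619e+09.
L_eq = 10·log₁₀(2.619e+09/13.1) = 83.01 dB.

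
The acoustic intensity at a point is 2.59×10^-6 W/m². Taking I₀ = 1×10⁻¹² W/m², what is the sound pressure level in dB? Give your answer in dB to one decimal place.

64.1 dB

L = 10·log₁₀(I/I₀) = 10·log₁₀(2.59×10^-6/10⁻¹²) = 10·log₁₀(2.59×10^6).
L = 10·(0.4133 + 6) = 64.13 dB.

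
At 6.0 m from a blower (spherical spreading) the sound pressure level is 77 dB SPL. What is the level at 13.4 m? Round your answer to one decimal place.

70.0 dB SPL

For a point source, L₂ = L₁ − 20·log₁₀(r₂/r₁).
L₂ = 77 − 20·log₁₀(13.4/6.0) = 77 − 6.979 = 70.02 dB SPL.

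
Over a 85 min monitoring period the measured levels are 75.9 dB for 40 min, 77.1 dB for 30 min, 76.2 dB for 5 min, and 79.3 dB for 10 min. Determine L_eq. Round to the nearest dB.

77 dB

Weight each interval's intensity by its duration and average over T = 85 min:
Σ tᵢ·10^(Lᵢ/10) = 40·10^(75.9/10) + 30·10^(77.1/10) + 5·10^(76.2/10) + 10·10^(79.3/10) = 4.154e+09.
L_eq = 10·log₁₀(4.154e+09/85) = 76.89 dB.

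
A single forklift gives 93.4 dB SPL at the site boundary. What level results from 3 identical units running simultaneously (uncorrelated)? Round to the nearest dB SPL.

With 3 equal, uncorrelated contributions the intensity is 3× that of one unit, giving a rise of 10·log₁₀ 3.
L_total = 93.4 + 10·log₁₀(3) = 93.4 + 4.771 = 98.17 dB SPL.

98 dB SPL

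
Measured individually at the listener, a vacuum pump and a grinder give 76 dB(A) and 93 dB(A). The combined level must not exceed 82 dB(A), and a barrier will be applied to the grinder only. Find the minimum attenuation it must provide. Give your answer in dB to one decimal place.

Everything except the grinder sums to 10^(76/10) = 3.981e+07 in linear terms, 76.00 dB(A).
To meet 82 dB(A) overall, the treated grinder may contribute at most 10^(82/10) − 3.981e+07 = 1.187e+08, i.e. 80.74 dB(A).
So the grinder must be reduced from 93 to 80.74 dB(A): IL = 12.26 dB.

12.3 dB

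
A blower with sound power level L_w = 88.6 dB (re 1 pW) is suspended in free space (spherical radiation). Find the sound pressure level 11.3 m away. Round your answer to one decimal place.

56.5 dB

The power spreads over a sphere of area 4π·r², so L_p = L_w − 10·log₁₀(4π·r²).
4π·r² = 1605 m², 10·log₁₀ of that is 32.054 dB.
L_p = 88.6 − 32.054 = 56.55 dB.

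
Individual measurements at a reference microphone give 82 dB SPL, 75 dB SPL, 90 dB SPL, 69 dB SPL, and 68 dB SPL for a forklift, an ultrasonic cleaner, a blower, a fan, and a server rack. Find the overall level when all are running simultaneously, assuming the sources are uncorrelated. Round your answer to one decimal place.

Incoherent sources combine by intensity addition: L_total = 10·log₁₀(Σ 10^(L_i/10)).
Σ 10^(L/10) = 10^(82/10) + 10^(75/10) + 10^(90/10) + 10^(69/10) + 10^(68/10) = 1.204e+09.
L_total = 10·log₁₀(1.204e+09) = 90.81 dB SPL.

90.8 dB SPL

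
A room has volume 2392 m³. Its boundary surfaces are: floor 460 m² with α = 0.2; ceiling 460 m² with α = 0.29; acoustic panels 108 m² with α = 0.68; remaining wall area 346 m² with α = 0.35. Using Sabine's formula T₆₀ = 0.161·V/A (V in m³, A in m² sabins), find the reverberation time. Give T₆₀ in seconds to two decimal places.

Summing Sᵢαᵢ: 460·0.2 + 460·0.29 + 108·0.68 + 346·0.35 = 419.94 m².
T₆₀ = 0.161 × 2392 / 419.94 = 0.917 s.

0.92 s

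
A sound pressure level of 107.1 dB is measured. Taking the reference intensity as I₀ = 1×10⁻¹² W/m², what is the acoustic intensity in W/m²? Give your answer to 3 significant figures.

L = 10·log₁₀(I/I₀) ⇒ I = I₀·10^(L/10) = 10⁻¹² × 10^10.71.

0.0513 W/m²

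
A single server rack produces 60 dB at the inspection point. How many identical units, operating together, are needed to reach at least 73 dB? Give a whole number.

20

Need L₁ + 10·log₁₀ N ≥ 73, i.e. log₁₀ N ≥ 1.30.
N ≥ 10^(13.0/10) = 19.953, so N = 20.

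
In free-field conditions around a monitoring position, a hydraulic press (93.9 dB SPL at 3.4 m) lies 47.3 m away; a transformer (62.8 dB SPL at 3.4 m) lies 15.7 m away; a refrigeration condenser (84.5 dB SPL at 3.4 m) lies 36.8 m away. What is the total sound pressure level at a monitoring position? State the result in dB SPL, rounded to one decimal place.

First find each source's level at the receiver (point-source: −20·log₁₀(r/r_ref)), then combine on an intensity basis.
hydraulic press: 93.9 − 20·log₁₀(47.3/3.4) = 93.9 − 22.87 = 71.03 dB SPL.
transformer: 62.8 − 20·log₁₀(15.7/3.4) = 62.8 − 13.29 = 49.51 dB SPL.
refrigeration condenser: 84.5 − 20·log₁₀(36.8/3.4) = 84.5 − 20.69 = 63.81 dB SPL.
Σ 10^(L/10) = 1.518e+07 → L_total = 10·log₁₀(1.518e+07) = 71.81 dB SPL.

71.8 dB SPL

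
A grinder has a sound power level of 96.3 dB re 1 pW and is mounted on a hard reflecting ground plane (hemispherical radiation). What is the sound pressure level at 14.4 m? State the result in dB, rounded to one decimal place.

The power spreads over a hemisphere of area 2π·r², so L_p = L_w − 10·log₁₀(2π·r²).
2π·r² = 1303 m², 10·log₁₀ of that is 31.149 dB.
L_p = 96.3 − 31.149 = 65.15 dB.

65.2 dB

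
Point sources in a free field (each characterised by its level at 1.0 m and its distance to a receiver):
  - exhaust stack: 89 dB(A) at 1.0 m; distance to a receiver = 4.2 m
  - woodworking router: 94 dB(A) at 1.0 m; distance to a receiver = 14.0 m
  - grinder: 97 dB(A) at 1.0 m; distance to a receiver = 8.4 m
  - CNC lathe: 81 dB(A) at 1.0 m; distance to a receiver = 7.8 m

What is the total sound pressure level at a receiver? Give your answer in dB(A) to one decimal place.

81.2 dB(A)

Propagate each source to the receiver with L = L_ref − 20·log₁₀(r/r_ref), then add intensities.
exhaust stack: 89 − 20·log₁₀(4.2/1.0) = 89 − 12.46 = 76.54 dB(A).
woodworking router: 94 − 20·log₁₀(14.0/1.0) = 94 − 22.92 = 71.08 dB(A).
grinder: 97 − 20·log₁₀(8.4/1.0) = 97 − 18.49 = 78.51 dB(A).
CNC lathe: 81 − 20·log₁₀(7.8/1.0) = 81 − 17.84 = 63.16 dB(A).
Σ 10^(L/10) = 1.309e+08 → L_total = 10·log₁₀(1.309e+08) = 81.17 dB(A).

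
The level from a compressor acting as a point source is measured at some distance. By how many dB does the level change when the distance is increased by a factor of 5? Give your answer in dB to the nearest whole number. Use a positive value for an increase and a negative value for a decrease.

Point-source spreading: ΔL = −20·log₁₀(r₂/r₁).
ΔL = −20·log₁₀(5) = -13.98 dB.

-14 dB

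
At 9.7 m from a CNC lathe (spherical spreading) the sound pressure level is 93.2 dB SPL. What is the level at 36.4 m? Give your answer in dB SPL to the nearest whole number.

82 dB SPL

For a point source, L₂ = L₁ − 20·log₁₀(r₂/r₁).
L₂ = 93.2 − 20·log₁₀(36.4/9.7) = 93.2 − 11.487 = 81.71 dB SPL.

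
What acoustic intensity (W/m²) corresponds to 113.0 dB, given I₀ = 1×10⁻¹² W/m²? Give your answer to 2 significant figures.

0.20 W/m²

L = 10·log₁₀(I/I₀) ⇒ I = I₀·10^(L/10) = 10⁻¹² × 10^11.30.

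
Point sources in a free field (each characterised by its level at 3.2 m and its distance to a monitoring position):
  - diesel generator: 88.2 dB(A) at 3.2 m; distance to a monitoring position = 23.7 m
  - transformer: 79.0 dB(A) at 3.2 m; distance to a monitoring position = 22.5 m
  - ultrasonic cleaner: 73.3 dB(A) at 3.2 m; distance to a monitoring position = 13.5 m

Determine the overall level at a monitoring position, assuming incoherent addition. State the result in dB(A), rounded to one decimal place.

Propagate each source to the receiver with L = L_ref − 20·log₁₀(r/r_ref), then add intensities.
diesel generator: 88.2 − 20·log₁₀(23.7/3.2) = 88.2 − 17.39 = 70.81 dB(A).
transformer: 79.0 − 20·log₁₀(22.5/3.2) = 79.0 − 16.94 = 62.06 dB(A).
ultrasonic cleaner: 73.3 − 20·log₁₀(13.5/3.2) = 73.3 − 12.50 = 60.80 dB(A).
Σ 10^(L/10) = 1.485e+07 → L_total = 10·log₁₀(1.485e+07) = 71.72 dB(A).

71.7 dB(A)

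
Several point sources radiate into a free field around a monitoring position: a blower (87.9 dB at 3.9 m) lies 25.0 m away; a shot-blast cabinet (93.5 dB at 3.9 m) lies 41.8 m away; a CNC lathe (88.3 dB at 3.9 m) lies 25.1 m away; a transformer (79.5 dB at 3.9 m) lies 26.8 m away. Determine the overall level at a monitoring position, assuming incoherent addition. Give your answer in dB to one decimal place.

Propagate each source to the receiver with L = L_ref − 20·log₁₀(r/r_ref), then add intensities.
blower: 87.9 − 20·log₁₀(25.0/3.9) = 87.9 − 16.14 = 71.76 dB.
shot-blast cabinet: 93.5 − 20·log₁₀(41.8/3.9) = 93.5 − 20.60 = 72.90 dB.
CNC lathe: 88.3 − 20·log₁₀(25.1/3.9) = 88.3 − 16.17 = 72.13 dB.
transformer: 79.5 − 20·log₁₀(26.8/3.9) = 79.5 − 16.74 = 62.76 dB.
Σ 10^(L/10) = 5.270e+07 → L_total = 10·log₁₀(5.270e+07) = 77.22 dB.

77.2 dB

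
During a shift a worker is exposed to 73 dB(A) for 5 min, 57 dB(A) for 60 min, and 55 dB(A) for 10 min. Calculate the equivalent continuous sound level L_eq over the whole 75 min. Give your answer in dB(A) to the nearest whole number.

The energy average is taken in the linear domain: L_eq = 10·log₁₀[(Σ tᵢ·10^(Lᵢ/10))/T], T = 75 min.
Σ tᵢ·10^(Lᵢ/10) = 5·10^(73/10) + 60·10^(57/10) + 10·10^(55/10) = 1.330e+08.
L_eq = 10·log₁₀(1.330e+08/75) = 62.49 dB(A).

62 dB(A)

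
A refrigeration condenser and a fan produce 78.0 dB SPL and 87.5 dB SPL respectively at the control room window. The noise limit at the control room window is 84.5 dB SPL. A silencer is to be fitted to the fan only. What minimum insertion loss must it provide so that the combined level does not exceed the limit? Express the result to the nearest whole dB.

4 dB

The untreated sources together contribute 10^(78.0/10) = 6.310e+07, i.e. 78.00 dB SPL.
To meet 84.5 dB SPL overall, the treated fan may contribute at most 10^(84.5/10) − 6.310e+07 = 2.187e+08, i.e. 83.40 dB SPL.
So the fan must be reduced from 87.5 to 83.40 dB SPL: IL = 4.10 dB.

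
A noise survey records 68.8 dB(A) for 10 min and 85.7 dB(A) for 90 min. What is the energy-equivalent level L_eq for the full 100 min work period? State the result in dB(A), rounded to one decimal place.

85.3 dB(A)

L_eq = 10·log₁₀[(1/T)·Σ tᵢ·10^(Lᵢ/10)] with T = 100 min.
Σ tᵢ·10^(Lᵢ/10) = 10·10^(68.8/10) + 90·10^(85.7/10) = 3.351e+10.
L_eq = 10·log₁₀(3.351e+10/100) = 85.25 dB(A).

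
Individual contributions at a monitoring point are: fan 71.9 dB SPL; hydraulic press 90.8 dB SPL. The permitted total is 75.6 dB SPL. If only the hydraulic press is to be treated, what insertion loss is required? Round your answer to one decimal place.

The untreated sources together contribute 10^(71.9/10) = 1.549e+07, i.e. 71.90 dB SPL.
To meet 75.6 dB SPL overall, the treated hydraulic press may contribute at most 10^(75.6/10) − 1.549e+07 = 2.082e+07, i.e. 73.18 dB SPL.
So the hydraulic press must be reduced from 90.8 to 73.18 dB SPL: IL = 17.62 dB.

17.6 dB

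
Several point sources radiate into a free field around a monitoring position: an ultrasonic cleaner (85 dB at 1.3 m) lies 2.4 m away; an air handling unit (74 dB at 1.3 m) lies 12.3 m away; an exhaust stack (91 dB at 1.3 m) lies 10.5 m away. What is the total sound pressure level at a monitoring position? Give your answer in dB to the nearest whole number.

81 dB

First find each source's level at the receiver (point-source: −20·log₁₀(r/r_ref)), then combine on an intensity basis.
ultrasonic cleaner: 85 − 20·log₁₀(2.4/1.3) = 85 − 5.33 = 79.67 dB.
air handling unit: 74 − 20·log₁₀(12.3/1.3) = 74 − 19.52 = 54.48 dB.
exhaust stack: 91 − 20·log₁₀(10.5/1.3) = 91 − 18.14 = 72.86 dB.
Σ 10^(L/10) = 1.124e+08 → L_total = 10·log₁₀(1.124e+08) = 80.51 dB.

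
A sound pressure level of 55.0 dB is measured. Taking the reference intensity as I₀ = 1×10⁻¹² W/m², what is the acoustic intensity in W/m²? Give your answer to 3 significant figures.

L = 10·log₁₀(I/I₀) ⇒ I = I₀·10^(L/10) = 10⁻¹² × 10^5.50.

3.16e-07 W/m²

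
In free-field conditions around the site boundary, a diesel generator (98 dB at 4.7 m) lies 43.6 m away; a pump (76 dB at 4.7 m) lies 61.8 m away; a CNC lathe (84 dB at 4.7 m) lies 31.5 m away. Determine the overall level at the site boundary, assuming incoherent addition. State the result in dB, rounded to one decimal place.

79.0 dB

First find each source's level at the receiver (point-source: −20·log₁₀(r/r_ref)), then combine on an intensity basis.
diesel generator: 98 − 20·log₁₀(43.6/4.7) = 98 − 19.35 = 78.65 dB.
pump: 76 − 20·log₁₀(61.8/4.7) = 76 − 22.38 = 53.62 dB.
CNC lathe: 84 − 20·log₁₀(31.5/4.7) = 84 − 16.52 = 67.48 dB.
Σ 10^(L/10) = 7.914e+07 → L_total = 10·log₁₀(7.914e+07) = 78.98 dB.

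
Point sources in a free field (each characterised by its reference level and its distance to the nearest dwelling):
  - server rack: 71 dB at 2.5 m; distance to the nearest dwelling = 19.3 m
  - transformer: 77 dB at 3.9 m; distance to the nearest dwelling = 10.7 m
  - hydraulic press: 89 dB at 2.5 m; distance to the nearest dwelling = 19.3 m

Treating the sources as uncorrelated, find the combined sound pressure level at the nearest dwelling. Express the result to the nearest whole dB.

73 dB

Propagate each source to the receiver with L = L_ref − 20·log₁₀(r/r_ref), then add intensities.
server rack: 71 − 20·log₁₀(19.3/2.5) = 71 − 17.75 = 53.25 dB.
transformer: 77 − 20·log₁₀(10.7/3.9) = 77 − 8.77 = 68.23 dB.
hydraulic press: 89 − 20·log₁₀(19.3/2.5) = 89 − 17.75 = 71.25 dB.
Σ 10^(L/10) = 2.020e+07 → L_total = 10·log₁₀(2.020e+07) = 73.05 dB.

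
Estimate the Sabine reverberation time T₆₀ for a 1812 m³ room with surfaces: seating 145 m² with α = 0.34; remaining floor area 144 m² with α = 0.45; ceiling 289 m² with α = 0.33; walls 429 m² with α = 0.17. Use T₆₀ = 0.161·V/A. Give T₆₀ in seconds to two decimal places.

A = Σ Sᵢαᵢ = 145·0.34 + 144·0.45 + 289·0.33 + 429·0.17 = 282.40 m².
T₆₀ = 0.161 × 1812 / 282.40 = 1.033 s.

1.03 s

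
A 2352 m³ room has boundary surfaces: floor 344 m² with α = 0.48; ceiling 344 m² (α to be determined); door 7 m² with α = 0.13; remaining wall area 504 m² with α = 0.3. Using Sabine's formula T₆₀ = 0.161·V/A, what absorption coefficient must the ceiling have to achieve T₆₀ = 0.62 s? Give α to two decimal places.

From T₆₀ = 0.161·V/A, the target T₆₀ = 0.62 s needs A = 0.161·2352/0.62 = 610.76 m².
Absorption from the other surfaces = 344·0.48 + 7·0.13 + 504·0.3 = 317.23 m², so the ceiling must supply 293.53 m² over 344 m².
α = 293.53/344 = 0.853.

0.85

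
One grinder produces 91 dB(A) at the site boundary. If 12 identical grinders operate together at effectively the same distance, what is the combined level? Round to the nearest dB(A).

102 dB(A)

With 12 equal, uncorrelated contributions the intensity is 12× that of one unit, giving a rise of 10·log₁₀ 12.
L_total = 91 + 10·log₁₀(12) = 91 + 10.792 = 101.79 dB(A).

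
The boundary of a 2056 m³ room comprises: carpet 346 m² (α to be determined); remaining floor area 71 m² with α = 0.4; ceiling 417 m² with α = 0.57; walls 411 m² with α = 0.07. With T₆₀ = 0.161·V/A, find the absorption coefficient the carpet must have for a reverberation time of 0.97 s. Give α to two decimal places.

0.13

From T₆₀ = 0.161·V/A, the target T₆₀ = 0.97 s needs A = 0.161·2056/0.97 = 341.25 m².
Absorption from the other surfaces = 71·0.4 + 417·0.57 + 411·0.07 = 294.86 m², so the carpet must supply 46.39 m² over 346 m².
α = 46.39/346 = 0.134.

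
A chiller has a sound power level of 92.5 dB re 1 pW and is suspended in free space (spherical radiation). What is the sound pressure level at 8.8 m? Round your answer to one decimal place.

The power spreads over a sphere of area 4π·r², so L_p = L_w − 10·log₁₀(4π·r²).
4π·r² = 973.1 m², 10·log₁₀ of that is 29.882 dB.
L_p = 92.5 − 29.882 = 62.62 dB.

62.6 dB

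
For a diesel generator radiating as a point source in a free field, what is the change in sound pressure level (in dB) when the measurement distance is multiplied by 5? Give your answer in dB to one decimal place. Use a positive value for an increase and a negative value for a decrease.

-14.0 dB

Point-source spreading: ΔL = −20·log₁₀(r₂/r₁).
ΔL = −20·log₁₀(5) = -13.98 dB.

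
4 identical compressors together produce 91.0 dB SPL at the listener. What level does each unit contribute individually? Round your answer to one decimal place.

85.0 dB SPL

4 equal contributions raise the level by 10·log₁₀ 4 = 6.021 dB, so each unit alone gives 91.0 − 6.021.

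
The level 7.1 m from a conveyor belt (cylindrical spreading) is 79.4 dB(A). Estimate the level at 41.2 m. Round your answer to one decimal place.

71.8 dB(A)

Cylindrical spreading from a line source gives a 10·log₁₀(r₂/r₁) drop.
L₂ = 79.4 − 10·log₁₀(41.2/7.1) = 79.4 − 7.636 = 71.76 dB(A).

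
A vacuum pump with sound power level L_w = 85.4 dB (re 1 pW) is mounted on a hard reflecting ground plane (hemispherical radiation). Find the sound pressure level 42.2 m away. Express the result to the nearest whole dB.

45 dB

The power spreads over a hemisphere of area 2π·r², so L_p = L_w − 10·log₁₀(2π·r²).
2π·r² = 1.119e+04 m², 10·log₁₀ of that is 40.488 dB.
L_p = 85.4 − 40.488 = 44.91 dB.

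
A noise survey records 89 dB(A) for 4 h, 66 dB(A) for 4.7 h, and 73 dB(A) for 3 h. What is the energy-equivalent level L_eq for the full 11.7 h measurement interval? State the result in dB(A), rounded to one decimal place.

Weight each interval's intensity by its duration and average over T = 11.7 h:
Σ tᵢ·10^(Lᵢ/10) = 4·10^(89/10) + 4.7·10^(66/10) + 3·10^(73/10) = 3.256e+09.
L_eq = 10·log₁₀(3.256e+09/11.7) = 84.44 dB(A).

84.4 dB(A)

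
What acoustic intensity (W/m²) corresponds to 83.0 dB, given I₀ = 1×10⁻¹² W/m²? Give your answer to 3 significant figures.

L = 10·log₁₀(I/I₀) ⇒ I = I₀·10^(L/10) = 10⁻¹² × 10^8.30.

0.000200 W/m²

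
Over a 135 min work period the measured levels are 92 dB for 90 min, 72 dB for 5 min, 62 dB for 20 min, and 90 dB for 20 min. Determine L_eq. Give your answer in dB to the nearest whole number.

91 dB

L_eq = 10·log₁₀[(1/T)·Σ tᵢ·10^(Lᵢ/10)] with T = 135 min.
Σ tᵢ·10^(Lᵢ/10) = 90·10^(92/10) + 5·10^(72/10) + 20·10^(62/10) + 20·10^(90/10) = 1.628e+11.
L_eq = 10·log₁₀(1.628e+11/135) = 90.81 dB.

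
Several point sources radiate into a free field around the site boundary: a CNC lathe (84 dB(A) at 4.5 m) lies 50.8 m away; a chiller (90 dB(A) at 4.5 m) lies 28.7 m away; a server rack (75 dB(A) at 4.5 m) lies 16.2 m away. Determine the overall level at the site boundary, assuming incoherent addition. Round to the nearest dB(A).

Apply inverse-square spreading to bring every level to the receiver, then sum 10^(L/10).
CNC lathe: 84 − 20·log₁₀(50.8/4.5) = 84 − 21.05 = 62.95 dB(A).
chiller: 90 − 20·log₁₀(28.7/4.5) = 90 − 16.09 = 73.91 dB(A).
server rack: 75 − 20·log₁₀(16.2/4.5) = 75 − 11.13 = 63.87 dB(A).
Σ 10^(L/10) = 2.900e+07 → L_total = 10·log₁₀(2.900e+07) = 74.62 dB(A).

75 dB(A)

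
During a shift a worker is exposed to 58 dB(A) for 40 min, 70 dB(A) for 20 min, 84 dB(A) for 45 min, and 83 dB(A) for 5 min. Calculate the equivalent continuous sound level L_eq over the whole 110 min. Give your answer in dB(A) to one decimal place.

Weight each interval's intensity by its duration and average over T = 110 min:
Σ tᵢ·10^(Lᵢ/10) = 40·10^(58/10) + 20·10^(70/10) + 45·10^(84/10) + 5·10^(83/10) = 1.253e+10.
L_eq = 10·log₁₀(1.253e+10/110) = 80.56 dB(A).

80.6 dB(A)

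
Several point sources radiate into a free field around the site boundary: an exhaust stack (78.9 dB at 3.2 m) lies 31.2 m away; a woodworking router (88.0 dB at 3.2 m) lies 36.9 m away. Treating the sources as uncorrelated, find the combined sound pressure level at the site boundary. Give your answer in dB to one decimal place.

Apply inverse-square spreading to bring every level to the receiver, then sum 10^(L/10).
exhaust stack: 78.9 − 20·log₁₀(31.2/3.2) = 78.9 − 19.78 = 59.12 dB.
woodworking router: 88.0 − 20·log₁₀(36.9/3.2) = 88.0 − 21.24 = 66.76 dB.
Σ 10^(L/10) = 5.562e+06 → L_total = 10·log₁₀(5.562e+06) = 67.45 dB.

67.5 dB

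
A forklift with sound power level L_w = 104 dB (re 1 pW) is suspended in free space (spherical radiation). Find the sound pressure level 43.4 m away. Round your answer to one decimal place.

Free-field spherical radiation: L_p = L_w − 10·log₁₀(4π·r²), r = 43.4 m.
4π·r² = 2.367e+04 m², 10·log₁₀ of that is 43.742 dB.
L_p = 104 − 43.742 = 60.26 dB.

60.3 dB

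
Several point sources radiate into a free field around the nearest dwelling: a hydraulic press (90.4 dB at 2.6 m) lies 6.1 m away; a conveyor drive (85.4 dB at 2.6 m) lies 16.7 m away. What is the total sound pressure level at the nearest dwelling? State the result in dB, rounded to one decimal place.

83.2 dB

Propagate each source to the receiver with L = L_ref − 20·log₁₀(r/r_ref), then add intensities.
hydraulic press: 90.4 − 20·log₁₀(6.1/2.6) = 90.4 − 7.41 = 82.99 dB.
conveyor drive: 85.4 − 20·log₁₀(16.7/2.6) = 85.4 − 16.15 = 69.25 dB.
Σ 10^(L/10) = 2.076e+08 → L_total = 10·log₁₀(2.076e+08) = 83.17 dB.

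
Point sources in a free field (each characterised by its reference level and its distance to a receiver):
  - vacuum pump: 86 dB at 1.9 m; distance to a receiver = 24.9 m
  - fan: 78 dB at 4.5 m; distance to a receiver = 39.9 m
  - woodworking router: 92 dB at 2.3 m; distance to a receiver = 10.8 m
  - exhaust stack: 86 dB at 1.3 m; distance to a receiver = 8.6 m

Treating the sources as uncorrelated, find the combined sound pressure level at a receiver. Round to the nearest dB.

First find each source's level at the receiver (point-source: −20·log₁₀(r/r_ref)), then combine on an intensity basis.
vacuum pump: 86 − 20·log₁₀(24.9/1.9) = 86 − 22.35 = 63.65 dB.
fan: 78 − 20·log₁₀(39.9/4.5) = 78 − 18.96 = 59.04 dB.
woodworking router: 92 − 20·log₁₀(10.8/2.3) = 92 − 13.43 = 78.57 dB.
exhaust stack: 86 − 20·log₁₀(8.6/1.3) = 86 − 16.41 = 69.59 dB.
Σ 10^(L/10) = 8.410e+07 → L_total = 10·log₁₀(8.410e+07) = 79.25 dB.

79 dB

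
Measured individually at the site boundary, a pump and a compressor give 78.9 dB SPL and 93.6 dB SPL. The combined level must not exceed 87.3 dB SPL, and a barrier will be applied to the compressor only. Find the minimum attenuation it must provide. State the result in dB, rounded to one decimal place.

7.0 dB

Fixed contribution from the other source: Σ 10^(L/10) = 10^(78.9/10) = 7.762e+07 (78.90 dB SPL).
To meet 87.3 dB SPL overall, the treated compressor may contribute at most 10^(87.3/10) − 7.762e+07 = 4.594e+08, i.e. 86.62 dB SPL.
So the compressor must be reduced from 93.6 to 86.62 dB SPL: IL = 6.98 dB.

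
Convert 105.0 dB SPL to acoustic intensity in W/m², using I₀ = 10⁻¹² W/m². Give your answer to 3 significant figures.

0.0316 W/m²

L = 10·log₁₀(I/I₀) ⇒ I = I₀·10^(L/10) = 10⁻¹² × 10^10.50.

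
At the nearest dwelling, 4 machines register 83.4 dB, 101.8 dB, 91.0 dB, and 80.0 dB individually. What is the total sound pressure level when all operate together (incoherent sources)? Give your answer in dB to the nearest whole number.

Incoherent sources combine by intensity addition: L_total = 10·log₁₀(Σ 10^(L_i/10)).
Σ 10^(L/10) = 10^(83.4/10) + 10^(101.8/10) + 10^(91.0/10) + 10^(80.0/10) = 1.671e+10.
L_total = 10·log₁₀(1.671e+10) = 102.23 dB.

102 dB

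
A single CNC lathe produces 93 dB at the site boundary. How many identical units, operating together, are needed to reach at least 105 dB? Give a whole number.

Need L₁ + 10·log₁₀ N ≥ 105, i.e. log₁₀ N ≥ 1.20.
N ≥ 10^(12.0/10) = 15.849, so N = 16.

16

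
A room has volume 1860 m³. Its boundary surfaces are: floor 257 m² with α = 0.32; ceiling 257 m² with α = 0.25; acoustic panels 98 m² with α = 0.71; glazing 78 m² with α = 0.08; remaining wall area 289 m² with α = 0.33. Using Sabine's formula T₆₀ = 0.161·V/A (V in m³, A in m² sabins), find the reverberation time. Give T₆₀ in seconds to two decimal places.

0.94 s

Total absorption A = 257·0.32 + 257·0.25 + 98·0.71 + 78·0.08 + 289·0.33 = 317.68 m² sabins.
T₆₀ = 0.161 × 1860 / 317.68 = 0.943 s.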